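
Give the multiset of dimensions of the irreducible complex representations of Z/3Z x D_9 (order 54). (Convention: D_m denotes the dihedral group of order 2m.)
Dimensions: 1, 1, 1, 1, 1, 1, 2, 2, 2, 2, 2, 2, 2, 2, 2, 2, 2, 2

Details: There are 18 irreducibles (= number of conjugacy classes). Their dimensions d_i satisfy sum d_i^2 = |G| = 54: 1 + 1 + 1 + 1 + 1 + 1 + 4 + 4 + 4 + 4 + 4 + 4 + 4 + 4 + 4 + 4 + 4 + 4 = 54. (For the product with Z/3Z: each of the 3 1-dim characters of Z/3Z tensors with each irrep of D_9, giving 3 copies of each D_9-dimension.)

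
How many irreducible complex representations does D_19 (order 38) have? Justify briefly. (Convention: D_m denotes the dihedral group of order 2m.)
11

Derivation: The number of irreducible complex representations of a finite group equals its number of conjugacy classes. D_19 has 11 conjugacy classes ((n+3)/2 for n odd), so D_19 (order 38) has exactly 11 irreducible complex representations.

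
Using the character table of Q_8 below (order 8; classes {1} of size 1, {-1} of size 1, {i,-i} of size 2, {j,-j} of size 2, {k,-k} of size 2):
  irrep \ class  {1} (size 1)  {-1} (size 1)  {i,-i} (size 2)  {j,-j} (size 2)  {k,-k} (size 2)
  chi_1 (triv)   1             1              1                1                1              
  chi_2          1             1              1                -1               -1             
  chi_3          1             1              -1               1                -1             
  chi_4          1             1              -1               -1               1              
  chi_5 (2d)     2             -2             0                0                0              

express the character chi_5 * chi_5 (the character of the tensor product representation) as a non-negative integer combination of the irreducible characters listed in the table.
chi_5 tensor chi_5 = chi_1 + chi_2 + chi_3 + chi_4 (all other irreducibles have multiplicity 0).

Justification: The character of a tensor product is the pointwise product (chi_5 * chi_5)(C) = chi_5(C) * chi_5(C):
  {1}: (2)*(2), {-1}: (-2)*(-2), {i,-i}: (0)*(0), {j,-j}: (0)*(0), {k,-k}: (0)*(0)
so (chi_5 * chi_5) takes values
  {1} -> 4, {-1} -> 4, {i,-i} -> 0, {j,-j} -> 0, {k,-k} -> 0.
Now take the inner product of this character with each irreducible chi from the table, <chi_5*chi_5, chi> = (1/8) sum_C |C| (chi_5*chi_5)(C) conj(chi(C)):
  <chi_5*chi_5, chi_1> = (1/8)[1*(4)*conj(1) + 1*(4)*conj(1) + 2*(0)*conj(1) + 2*(0)*conj(1) + 2*(0)*conj(1)]
      = (1/8)[(4) + (4) + (0) + (0) + (0)] = 8/8 = 1
  <chi_5*chi_5, chi_2> = (1/8)[1*(4)*conj(1) + 1*(4)*conj(1) + 2*(0)*conj(1) + 2*(0)*conj(-1) + 2*(0)*conj(-1)]
      = (1/8)[(4) + (4) + (0) + (0) + (0)] = 8/8 = 1
  <chi_5*chi_5, chi_3> = (1/8)[1*(4)*conj(1) + 1*(4)*conj(1) + 2*(0)*conj(-1) + 2*(0)*conj(1) + 2*(0)*conj(-1)]
      = (1/8)[(4) + (4) + (0) + (0) + (0)] = 8/8 = 1
  <chi_5*chi_5, chi_4> = (1/8)[1*(4)*conj(1) + 1*(4)*conj(1) + 2*(0)*conj(-1) + 2*(0)*conj(-1) + 2*(0)*conj(1)]
      = (1/8)[(4) + (4) + (0) + (0) + (0)] = 8/8 = 1
  <chi_5*chi_5, chi_5> = (1/8)[1*(4)*conj(2) + 1*(4)*conj(-2) + 2*(0)*conj(0) + 2*(0)*conj(0) + 2*(0)*conj(0)]
      = (1/8)[(8) + (-8) + (0) + (0) + (0)] = 0/8 = 0
Hence the multiplicities are chi_1: 1, chi_2: 1, chi_3: 1, chi_4: 1. Dimension check: dim(chi_5)*dim(chi_5) = 2*2 = 4 and sum (mult * dim) = 1*1 + 1*1 + 1*1 + 1*1 = 4.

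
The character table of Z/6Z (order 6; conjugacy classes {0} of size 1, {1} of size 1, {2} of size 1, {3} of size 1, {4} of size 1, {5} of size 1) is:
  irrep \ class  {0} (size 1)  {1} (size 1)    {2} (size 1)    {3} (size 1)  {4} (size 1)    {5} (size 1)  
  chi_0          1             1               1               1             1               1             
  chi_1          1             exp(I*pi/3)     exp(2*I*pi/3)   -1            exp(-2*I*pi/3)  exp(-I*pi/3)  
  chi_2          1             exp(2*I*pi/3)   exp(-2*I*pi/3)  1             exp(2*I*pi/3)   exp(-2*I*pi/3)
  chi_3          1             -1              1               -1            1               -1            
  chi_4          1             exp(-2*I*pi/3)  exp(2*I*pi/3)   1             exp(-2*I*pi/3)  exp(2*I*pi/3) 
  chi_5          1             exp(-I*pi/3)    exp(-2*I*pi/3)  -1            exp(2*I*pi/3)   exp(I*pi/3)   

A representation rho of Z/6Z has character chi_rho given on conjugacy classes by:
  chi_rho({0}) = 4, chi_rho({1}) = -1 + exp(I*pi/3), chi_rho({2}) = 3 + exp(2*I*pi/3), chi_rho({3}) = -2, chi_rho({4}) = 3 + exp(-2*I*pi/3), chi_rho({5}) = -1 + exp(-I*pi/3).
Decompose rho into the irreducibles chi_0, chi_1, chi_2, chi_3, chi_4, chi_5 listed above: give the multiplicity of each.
Multiplicities: chi_0: 1, chi_1: 1, chi_2: 0, chi_3: 2, chi_4: 0, chi_5: 0.

Details: Use <chi_rho, chi> = (1/|G|) sum_C |C| * chi_rho(C) * conj(chi(C)) with |G| = 6 for each irreducible chi in the table:
  <chi_rho, chi_0> = (1/6)[1*(4)*conj(1) + 1*(-1 + exp(I*pi/3))*conj(1) + 1*(3 + exp(2*I*pi/3))*conj(1) + 1*(-2)*conj(1) + 1*(3 + exp(-2*I*pi/3))*conj(1) + 1*(-1 + exp(-I*pi/3))*conj(1)]
      = (1/6)[(4) + (-1 + exp(I*pi/3)) + (3 + exp(2*I*pi/3)) + (-2) + (3 + exp(-2*I*pi/3)) + (-1 + exp(-I*pi/3))] = 6/6 = 1
  <chi_rho, chi_1> = (1/6)[1*(4)*conj(1) + 1*(-1 + exp(I*pi/3))*conj(exp(I*pi/3)) + 1*(3 + exp(2*I*pi/3))*conj(exp(2*I*pi/3)) + 1*(-2)*conj(-1) + 1*(3 + exp(-2*I*pi/3))*conj(exp(-2*I*pi/3)) + 1*(-1 + exp(-I*pi/3))*conj(exp(-I*pi/3))]
      = (1/6)[(4) + (1 - exp(-I*pi/3)) + (1 + 3*exp(-2*I*pi/3)) + (2) + (1 + 3*exp(2*I*pi/3)) + (1 - exp(I*pi/3))] = 6/6 = 1
  <chi_rho, chi_2> = (1/6)[1*(4)*conj(1) + 1*(-1 + exp(I*pi/3))*conj(exp(2*I*pi/3)) + 1*(3 + exp(2*I*pi/3))*conj(exp(-2*I*pi/3)) + 1*(-2)*conj(1) + 1*(3 + exp(-2*I*pi/3))*conj(exp(2*I*pi/3)) + 1*(-1 + exp(-I*pi/3))*conj(exp(-2*I*pi/3))]
      = (1/6)[(4) + (1) + (exp(-2*I*pi/3) + 3*exp(2*I*pi/3)) + (-2) + (3*exp(-2*I*pi/3) + exp(2*I*pi/3)) + (1)] = 0/6 = 0
  <chi_rho, chi_3> = (1/6)[1*(4)*conj(1) + 1*(-1 + exp(I*pi/3))*conj(-1) + 1*(3 + exp(2*I*pi/3))*conj(1) + 1*(-2)*conj(-1) + 1*(3 + exp(-2*I*pi/3))*conj(1) + 1*(-1 + exp(-I*pi/3))*conj(-1)]
      = (1/6)[(4) + (1 - exp(I*pi/3)) + (3 + exp(2*I*pi/3)) + (2) + (3 + exp(-2*I*pi/3)) + (1 - exp(-I*pi/3))] = 12/6 = 2
  <chi_rho, chi_4> = (1/6)[1*(4)*conj(1) + 1*(-1 + exp(I*pi/3))*conj(exp(-2*I*pi/3)) + 1*(3 + exp(2*I*pi/3))*conj(exp(2*I*pi/3)) + 1*(-2)*conj(1) + 1*(3 + exp(-2*I*pi/3))*conj(exp(-2*I*pi/3)) + 1*(-1 + exp(-I*pi/3))*conj(exp(2*I*pi/3))]
      = (1/6)[(4) + (-1 - exp(2*I*pi/3)) + (1 + 3*exp(-2*I*pi/3)) + (-2) + (1 + 3*exp(2*I*pi/3)) + (-1 - exp(-2*I*pi/3))] = 0/6 = 0
  <chi_rho, chi_5> = (1/6)[1*(4)*conj(1) + 1*(-1 + exp(I*pi/3))*conj(exp(-I*pi/3)) + 1*(3 + exp(2*I*pi/3))*conj(exp(-2*I*pi/3)) + 1*(-2)*conj(-1) + 1*(3 + exp(-2*I*pi/3))*conj(exp(2*I*pi/3)) + 1*(-1 + exp(-I*pi/3))*conj(exp(I*pi/3))]
      = (1/6)[(4) + (-1) + (exp(-2*I*pi/3) + 3*exp(2*I*pi/3)) + (2) + (3*exp(-2*I*pi/3) + exp(2*I*pi/3)) + (-1)] = 0/6 = 0
(Exp terms are combined using exp(i*s)*conj(exp(i*t)) = exp(i*(s-t)), and sums of them are collapsed using the identity that for every m > 1 the m distinct m-th roots of unity sum to 0, e.g. 1 + exp(2*I*pi/3) + exp(-2*I*pi/3) = 0.)
Dimension check: dim(rho) = sum (mult * dim) = 1*1 + 1*1 + 0*1 + 2*1 + 0*1 + 0*1 = 4 = chi_rho(e) = 4.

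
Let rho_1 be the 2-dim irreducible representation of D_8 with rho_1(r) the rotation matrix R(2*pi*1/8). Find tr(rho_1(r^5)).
chi_{rho_1}(r^5) = 2*cos(2*pi*1*5/8) = -sqrt(2)

Why: rho_1(r^5) is rotation by angle 2*pi*1*5/8, whose trace is 2*cos(2*pi*1*5/8) = -sqrt(2).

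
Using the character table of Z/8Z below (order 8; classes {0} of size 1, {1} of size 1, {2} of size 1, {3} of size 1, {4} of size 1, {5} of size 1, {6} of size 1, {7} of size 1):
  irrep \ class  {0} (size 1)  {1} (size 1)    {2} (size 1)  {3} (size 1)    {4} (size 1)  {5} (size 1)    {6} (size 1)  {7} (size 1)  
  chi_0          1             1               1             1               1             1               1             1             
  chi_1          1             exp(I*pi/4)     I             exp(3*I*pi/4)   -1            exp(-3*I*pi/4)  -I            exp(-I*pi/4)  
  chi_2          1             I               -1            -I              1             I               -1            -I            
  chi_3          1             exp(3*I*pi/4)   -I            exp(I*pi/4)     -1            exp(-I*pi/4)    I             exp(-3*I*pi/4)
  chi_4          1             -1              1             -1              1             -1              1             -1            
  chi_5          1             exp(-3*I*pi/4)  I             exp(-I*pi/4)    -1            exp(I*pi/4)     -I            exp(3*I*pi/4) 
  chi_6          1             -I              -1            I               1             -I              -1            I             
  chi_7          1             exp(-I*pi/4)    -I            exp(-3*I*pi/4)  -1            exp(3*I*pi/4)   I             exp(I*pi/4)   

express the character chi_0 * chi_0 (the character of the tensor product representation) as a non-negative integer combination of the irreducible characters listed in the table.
chi_0 tensor chi_0 = chi_0 (all other irreducibles have multiplicity 0).

Argument: The character of a tensor product is the pointwise product (chi_0 * chi_0)(C) = chi_0(C) * chi_0(C):
  {0}: (1)*(1), {1}: (1)*(1), {2}: (1)*(1), {3}: (1)*(1), {4}: (1)*(1), {5}: (1)*(1), {6}: (1)*(1), {7}: (1)*(1)
so (chi_0 * chi_0) takes values
  {0} -> 1, {1} -> 1, {2} -> 1, {3} -> 1, {4} -> 1, {5} -> 1, {6} -> 1, {7} -> 1.
Now take the inner product of this character with each irreducible chi from the table, <chi_0*chi_0, chi> = (1/8) sum_C |C| (chi_0*chi_0)(C) conj(chi(C)):
  <chi_0*chi_0, chi_0> = (1/8)[1*(1)*conj(1) + 1*(1)*conj(1) + 1*(1)*conj(1) + 1*(1)*conj(1) + 1*(1)*conj(1) + 1*(1)*conj(1) + 1*(1)*conj(1) + 1*(1)*conj(1)]
      = (1/8)[(1) + (1) + (1) + (1) + (1) + (1) + (1) + (1)] = 8/8 = 1
  <chi_0*chi_0, chi_1> = (1/8)[1*(1)*conj(1) + 1*(1)*conj(exp(I*pi/4)) + 1*(1)*conj(I) + 1*(1)*conj(exp(3*I*pi/4)) + 1*(1)*conj(-1) + 1*(1)*conj(exp(-3*I*pi/4)) + 1*(1)*conj(-I) + 1*(1)*conj(exp(-I*pi/4))]
      = (1/8)[(1) + (exp(-I*pi/4)) + (-I) + (exp(-3*I*pi/4)) + (-1) + (exp(3*I*pi/4)) + (I) + (exp(I*pi/4))] = 0/8 = 0
  <chi_0*chi_0, chi_2> = (1/8)[1*(1)*conj(1) + 1*(1)*conj(I) + 1*(1)*conj(-1) + 1*(1)*conj(-I) + 1*(1)*conj(1) + 1*(1)*conj(I) + 1*(1)*conj(-1) + 1*(1)*conj(-I)]
      = (1/8)[(1) + (-I) + (-1) + (I) + (1) + (-I) + (-1) + (I)] = 0/8 = 0
  <chi_0*chi_0, chi_3> = (1/8)[1*(1)*conj(1) + 1*(1)*conj(exp(3*I*pi/4)) + 1*(1)*conj(-I) + 1*(1)*conj(exp(I*pi/4)) + 1*(1)*conj(-1) + 1*(1)*conj(exp(-I*pi/4)) + 1*(1)*conj(I) + 1*(1)*conj(exp(-3*I*pi/4))]
      = (1/8)[(1) + (exp(-3*I*pi/4)) + (I) + (exp(-I*pi/4)) + (-1) + (exp(I*pi/4)) + (-I) + (exp(3*I*pi/4))] = 0/8 = 0
  <chi_0*chi_0, chi_4> = (1/8)[1*(1)*conj(1) + 1*(1)*conj(-1) + 1*(1)*conj(1) + 1*(1)*conj(-1) + 1*(1)*conj(1) + 1*(1)*conj(-1) + 1*(1)*conj(1) + 1*(1)*conj(-1)]
      = (1/8)[(1) + (-1) + (1) + (-1) + (1) + (-1) + (1) + (-1)] = 0/8 = 0
  <chi_0*chi_0, chi_5> = (1/8)[1*(1)*conj(1) + 1*(1)*conj(exp(-3*I*pi/4)) + 1*(1)*conj(I) + 1*(1)*conj(exp(-I*pi/4)) + 1*(1)*conj(-1) + 1*(1)*conj(exp(I*pi/4)) + 1*(1)*conj(-I) + 1*(1)*conj(exp(3*I*pi/4))]
      = (1/8)[(1) + (exp(3*I*pi/4)) + (-I) + (exp(I*pi/4)) + (-1) + (exp(-I*pi/4)) + (I) + (exp(-3*I*pi/4))] = 0/8 = 0
  <chi_0*chi_0, chi_6> = (1/8)[1*(1)*conj(1) + 1*(1)*conj(-I) + 1*(1)*conj(-1) + 1*(1)*conj(I) + 1*(1)*conj(1) + 1*(1)*conj(-I) + 1*(1)*conj(-1) + 1*(1)*conj(I)]
      = (1/8)[(1) + (I) + (-1) + (-I) + (1) + (I) + (-1) + (-I)] = 0/8 = 0
  <chi_0*chi_0, chi_7> = (1/8)[1*(1)*conj(1) + 1*(1)*conj(exp(-I*pi/4)) + 1*(1)*conj(-I) + 1*(1)*conj(exp(-3*I*pi/4)) + 1*(1)*conj(-1) + 1*(1)*conj(exp(3*I*pi/4)) + 1*(1)*conj(I) + 1*(1)*conj(exp(I*pi/4))]
      = (1/8)[(1) + (exp(I*pi/4)) + (I) + (exp(3*I*pi/4)) + (-1) + (exp(-3*I*pi/4)) + (-I) + (exp(-I*pi/4))] = 0/8 = 0
(Exp terms are combined using exp(i*s)*conj(exp(i*t)) = exp(i*(s-t)), and sums of them are collapsed using the identity that for every m > 1 the m distinct m-th roots of unity sum to 0, e.g. 1 + exp(2*I*pi/3) + exp(-2*I*pi/3) = 0.)
Hence the multiplicities are chi_0: 1. Dimension check: dim(chi_0)*dim(chi_0) = 1*1 = 1 and sum (mult * dim) = 1*1 = 1.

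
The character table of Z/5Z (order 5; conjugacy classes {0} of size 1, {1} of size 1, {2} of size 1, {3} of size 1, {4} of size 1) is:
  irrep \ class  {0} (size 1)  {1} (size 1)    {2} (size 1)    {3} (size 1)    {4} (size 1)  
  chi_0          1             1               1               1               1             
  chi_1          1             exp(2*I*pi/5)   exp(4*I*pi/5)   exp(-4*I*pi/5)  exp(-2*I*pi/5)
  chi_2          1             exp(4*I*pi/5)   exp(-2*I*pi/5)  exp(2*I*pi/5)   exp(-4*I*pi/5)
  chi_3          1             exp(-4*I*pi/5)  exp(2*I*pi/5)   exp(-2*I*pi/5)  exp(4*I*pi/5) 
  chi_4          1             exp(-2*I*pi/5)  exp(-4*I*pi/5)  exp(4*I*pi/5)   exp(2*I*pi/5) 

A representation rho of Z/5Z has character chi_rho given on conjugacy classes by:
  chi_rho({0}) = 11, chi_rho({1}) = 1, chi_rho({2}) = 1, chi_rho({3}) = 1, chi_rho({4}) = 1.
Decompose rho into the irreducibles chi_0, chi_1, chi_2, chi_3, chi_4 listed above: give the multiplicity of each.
Multiplicities: chi_0: 3, chi_1: 2, chi_2: 2, chi_3: 2, chi_4: 2.

Use <chi_rho, chi> = (1/|G|) sum_C |C| * chi_rho(C) * conj(chi(C)) with |G| = 5 for each irreducible chi in the table:
  <chi_rho, chi_0> = (1/5)[1*(11)*conj(1) + 1*(1)*conj(1) + 1*(1)*conj(1) + 1*(1)*conj(1) + 1*(1)*conj(1)]
      = (1/5)[(11) + (1) + (1) + (1) + (1)] = 15/5 = 3
  <chi_rho, chi_1> = (1/5)[1*(11)*conj(1) + 1*(1)*conj(exp(2*I*pi/5)) + 1*(1)*conj(exp(4*I*pi/5)) + 1*(1)*conj(exp(-4*I*pi/5)) + 1*(1)*conj(exp(-2*I*pi/5))]
      = (1/5)[(11) + (2 + 3*exp(-2*I*pi/5) + 2*exp(-4*I*pi/5) + 2*exp(4*I*pi/5) + 2*exp(2*I*pi/5)) + (2 + 2*exp(-2*I*pi/5) + 3*exp(-4*I*pi/5) + 2*exp(4*I*pi/5) + 2*exp(2*I*pi/5)) + (2 + 2*exp(-2*I*pi/5) + 2*exp(-4*I*pi/5) + 3*exp(4*I*pi/5) + 2*exp(2*I*pi/5)) + (2 + 2*exp(-2*I*pi/5) + 2*exp(-4*I*pi/5) + 2*exp(4*I*pi/5) + 3*exp(2*I*pi/5))] = 10/5 = 2
  <chi_rho, chi_2> = (1/5)[1*(11)*conj(1) + 1*(1)*conj(exp(4*I*pi/5)) + 1*(1)*conj(exp(-2*I*pi/5)) + 1*(1)*conj(exp(2*I*pi/5)) + 1*(1)*conj(exp(-4*I*pi/5))]
      = (1/5)[(11) + (2 + 2*exp(-2*I*pi/5) + 3*exp(-4*I*pi/5) + 2*exp(4*I*pi/5) + 2*exp(2*I*pi/5)) + (2 + 2*exp(-2*I*pi/5) + 2*exp(-4*I*pi/5) + 2*exp(4*I*pi/5) + 3*exp(2*I*pi/5)) + (2 + 3*exp(-2*I*pi/5) + 2*exp(-4*I*pi/5) + 2*exp(4*I*pi/5) + 2*exp(2*I*pi/5)) + (2 + 2*exp(-2*I*pi/5) + 2*exp(-4*I*pi/5) + 3*exp(4*I*pi/5) + 2*exp(2*I*pi/5))] = 10/5 = 2
  <chi_rho, chi_3> = (1/5)[1*(11)*conj(1) + 1*(1)*conj(exp(-4*I*pi/5)) + 1*(1)*conj(exp(2*I*pi/5)) + 1*(1)*conj(exp(-2*I*pi/5)) + 1*(1)*conj(exp(4*I*pi/5))]
      = (1/5)[(11) + (2 + 2*exp(-2*I*pi/5) + 2*exp(-4*I*pi/5) + 3*exp(4*I*pi/5) + 2*exp(2*I*pi/5)) + (2 + 3*exp(-2*I*pi/5) + 2*exp(-4*I*pi/5) + 2*exp(4*I*pi/5) + 2*exp(2*I*pi/5)) + (2 + 2*exp(-2*I*pi/5) + 2*exp(-4*I*pi/5) + 2*exp(4*I*pi/5) + 3*exp(2*I*pi/5)) + (2 + 2*exp(-2*I*pi/5) + 3*exp(-4*I*pi/5) + 2*exp(4*I*pi/5) + 2*exp(2*I*pi/5))] = 10/5 = 2
  <chi_rho, chi_4> = (1/5)[1*(11)*conj(1) + 1*(1)*conj(exp(-2*I*pi/5)) + 1*(1)*conj(exp(-4*I*pi/5)) + 1*(1)*conj(exp(4*I*pi/5)) + 1*(1)*conj(exp(2*I*pi/5))]
      = (1/5)[(11) + (2 + 2*exp(-2*I*pi/5) + 2*exp(-4*I*pi/5) + 2*exp(4*I*pi/5) + 3*exp(2*I*pi/5)) + (2 + 2*exp(-2*I*pi/5) + 2*exp(-4*I*pi/5) + 3*exp(4*I*pi/5) + 2*exp(2*I*pi/5)) + (2 + 2*exp(-2*I*pi/5) + 3*exp(-4*I*pi/5) + 2*exp(4*I*pi/5) + 2*exp(2*I*pi/5)) + (2 + 3*exp(-2*I*pi/5) + 2*exp(-4*I*pi/5) + 2*exp(4*I*pi/5) + 2*exp(2*I*pi/5))] = 10/5 = 2
(Exp terms are combined using exp(i*s)*conj(exp(i*t)) = exp(i*(s-t)), and sums of them are collapsed using the identity that for every m > 1 the m distinct m-th roots of unity sum to 0, e.g. 1 + exp(2*I*pi/3) + exp(-2*I*pi/3) = 0.)
Dimension check: dim(rho) = sum (mult * dim) = 3*1 + 2*1 + 2*1 + 2*1 + 2*1 = 11 = chi_rho(e) = 11.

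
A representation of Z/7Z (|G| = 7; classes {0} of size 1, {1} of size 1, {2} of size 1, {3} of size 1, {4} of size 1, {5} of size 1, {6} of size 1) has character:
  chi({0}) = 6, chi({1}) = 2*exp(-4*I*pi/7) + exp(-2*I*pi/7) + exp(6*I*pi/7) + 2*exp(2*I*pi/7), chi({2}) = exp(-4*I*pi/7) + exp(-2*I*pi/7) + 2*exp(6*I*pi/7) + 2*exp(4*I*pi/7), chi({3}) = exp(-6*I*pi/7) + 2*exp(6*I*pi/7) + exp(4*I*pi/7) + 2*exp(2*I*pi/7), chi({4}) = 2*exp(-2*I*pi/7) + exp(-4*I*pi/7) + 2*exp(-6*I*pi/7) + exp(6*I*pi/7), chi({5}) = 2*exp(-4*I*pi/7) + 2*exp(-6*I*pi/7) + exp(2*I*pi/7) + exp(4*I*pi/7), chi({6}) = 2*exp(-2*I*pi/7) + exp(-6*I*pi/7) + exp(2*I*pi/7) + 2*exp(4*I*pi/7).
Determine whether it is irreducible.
Not irreducible (reducible): <chi, chi> = 10 > 1.

Working: <chi, chi> = (1/|G|) sum_C |C| * |chi(C)|^2 = (1/7)[1*|6|^2 + 1*|2*exp(-4*I*pi/7) + exp(-2*I*pi/7) + exp(6*I*pi/7) + 2*exp(2*I*pi/7)|^2 + 1*|exp(-4*I*pi/7) + exp(-2*I*pi/7) + 2*exp(6*I*pi/7) + 2*exp(4*I*pi/7)|^2 + 1*|exp(-6*I*pi/7) + 2*exp(6*I*pi/7) + exp(4*I*pi/7) + 2*exp(2*I*pi/7)|^2 + 1*|2*exp(-2*I*pi/7) + exp(-4*I*pi/7) + 2*exp(-6*I*pi/7) + exp(6*I*pi/7)|^2 + 1*|2*exp(-4*I*pi/7) + 2*exp(-6*I*pi/7) + exp(2*I*pi/7) + exp(4*I*pi/7)|^2 + 1*|2*exp(-2*I*pi/7) + exp(-6*I*pi/7) + exp(2*I*pi/7) + 2*exp(4*I*pi/7)|^2]
  = (1/7)[(36) + (10 + 6*exp(-4*I*pi/7) + 5*exp(-6*I*pi/7) + 2*exp(-2*I*pi/7) + 2*exp(2*I*pi/7) + 5*exp(6*I*pi/7) + 6*exp(4*I*pi/7)) + (10 + 5*exp(-2*I*pi/7) + 6*exp(-6*I*pi/7) + 2*exp(-4*I*pi/7) + 2*exp(4*I*pi/7) + 6*exp(6*I*pi/7) + 5*exp(2*I*pi/7)) + (10 + 5*exp(-4*I*pi/7) + 6*exp(-2*I*pi/7) + 2*exp(-6*I*pi/7) + 2*exp(6*I*pi/7) + 6*exp(2*I*pi/7) + 5*exp(4*I*pi/7)) + (10 + 5*exp(-4*I*pi/7) + 6*exp(-2*I*pi/7) + 2*exp(-6*I*pi/7) + 2*exp(6*I*pi/7) + 6*exp(2*I*pi/7) + 5*exp(4*I*pi/7)) + (10 + 5*exp(-2*I*pi/7) + 6*exp(-6*I*pi/7) + 2*exp(-4*I*pi/7) + 2*exp(4*I*pi/7) + 6*exp(6*I*pi/7) + 5*exp(2*I*pi/7)) + (10 + 6*exp(-4*I*pi/7) + 5*exp(-6*I*pi/7) + 2*exp(-2*I*pi/7) + 2*exp(2*I*pi/7) + 5*exp(6*I*pi/7) + 6*exp(4*I*pi/7))] = 70/7 = 10.
(Exp terms are combined using exp(i*s)*conj(exp(i*t)) = exp(i*(s-t)), and sums of them are collapsed using the identity that for every m > 1 the m distinct m-th roots of unity sum to 0, e.g. 1 + exp(2*I*pi/3) + exp(-2*I*pi/3) = 0.)
A character is irreducible iff <chi, chi> = 1, so this representation is reducible.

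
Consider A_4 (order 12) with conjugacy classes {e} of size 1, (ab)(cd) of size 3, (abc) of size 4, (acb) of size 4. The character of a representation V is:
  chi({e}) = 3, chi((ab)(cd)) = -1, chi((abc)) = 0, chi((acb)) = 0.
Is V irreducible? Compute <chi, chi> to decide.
Irreducible: <chi, chi> = 1.

Reasoning: <chi, chi> = (1/|G|) sum_C |C| * |chi(C)|^2 = (1/12)[1*|3|^2 + 3*|-1|^2 + 4*|0|^2 + 4*|0|^2]
  = (1/12)[(9) + (3) + (0) + (0)] = 12/12 = 1.
(Exp terms are combined using exp(i*s)*conj(exp(i*t)) = exp(i*(s-t)), and sums of them are collapsed using the identity that for every m > 1 the m distinct m-th roots of unity sum to 0, e.g. 1 + exp(2*I*pi/3) + exp(-2*I*pi/3) = 0.)
A character is irreducible iff <chi, chi> = 1, so this representation is irreducible.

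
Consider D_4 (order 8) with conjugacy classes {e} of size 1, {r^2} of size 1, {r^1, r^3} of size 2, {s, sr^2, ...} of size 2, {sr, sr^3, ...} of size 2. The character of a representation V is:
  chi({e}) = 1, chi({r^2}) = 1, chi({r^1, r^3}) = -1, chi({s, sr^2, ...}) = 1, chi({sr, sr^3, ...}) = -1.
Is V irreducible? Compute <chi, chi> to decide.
Irreducible: <chi, chi> = 1.

Reasoning: <chi, chi> = (1/|G|) sum_C |C| * |chi(C)|^2 = (1/8)[1*|1|^2 + 1*|1|^2 + 2*|-1|^2 + 2*|1|^2 + 2*|-1|^2]
  = (1/8)[(1) + (1) + (2) + (2) + (2)] = 8/8 = 1.
A character is irreducible iff <chi, chi> = 1, so this representation is irreducible.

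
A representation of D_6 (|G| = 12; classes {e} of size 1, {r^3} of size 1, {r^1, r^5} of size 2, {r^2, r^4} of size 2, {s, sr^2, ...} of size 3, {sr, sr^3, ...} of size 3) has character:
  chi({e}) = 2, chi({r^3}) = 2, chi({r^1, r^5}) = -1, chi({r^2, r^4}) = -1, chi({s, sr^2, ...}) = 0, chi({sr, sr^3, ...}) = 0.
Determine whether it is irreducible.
Irreducible: <chi, chi> = 1.

Explanation: <chi, chi> = (1/|G|) sum_C |C| * |chi(C)|^2 = (1/12)[1*|2|^2 + 1*|2|^2 + 2*|-1|^2 + 2*|-1|^2 + 3*|0|^2 + 3*|0|^2]
  = (1/12)[(4) + (4) + (2) + (2) + (0) + (0)] = 12/12 = 1.
A character is irreducible iff <chi, chi> = 1, so this representation is irreducible.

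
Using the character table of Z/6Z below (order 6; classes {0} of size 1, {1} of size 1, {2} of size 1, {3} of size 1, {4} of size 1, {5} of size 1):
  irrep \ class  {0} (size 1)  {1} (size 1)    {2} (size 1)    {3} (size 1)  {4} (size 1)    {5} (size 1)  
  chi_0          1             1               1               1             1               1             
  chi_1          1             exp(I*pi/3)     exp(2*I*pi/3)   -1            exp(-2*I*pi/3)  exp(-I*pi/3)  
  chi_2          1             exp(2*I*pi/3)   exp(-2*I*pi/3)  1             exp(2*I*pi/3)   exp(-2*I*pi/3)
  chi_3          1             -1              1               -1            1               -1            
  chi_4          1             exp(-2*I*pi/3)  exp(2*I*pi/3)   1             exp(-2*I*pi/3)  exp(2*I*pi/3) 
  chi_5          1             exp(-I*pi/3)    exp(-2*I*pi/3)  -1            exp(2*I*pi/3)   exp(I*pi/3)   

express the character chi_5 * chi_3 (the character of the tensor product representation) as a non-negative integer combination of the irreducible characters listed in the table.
chi_5 tensor chi_3 = chi_2 (all other irreducibles have multiplicity 0).

Argument: The character of a tensor product is the pointwise product (chi_5 * chi_3)(C) = chi_5(C) * chi_3(C):
  {0}: (1)*(1), {1}: (exp(-I*pi/3))*(-1), {2}: (exp(-2*I*pi/3))*(1), {3}: (-1)*(-1), {4}: (exp(2*I*pi/3))*(1), {5}: (exp(I*pi/3))*(-1)
so (chi_5 * chi_3) takes values
  {0} -> 1, {1} -> -exp(-I*pi/3), {2} -> exp(-2*I*pi/3), {3} -> 1, {4} -> exp(2*I*pi/3), {5} -> -exp(I*pi/3).
Now take the inner product of this character with each irreducible chi from the table, <chi_5*chi_3, chi> = (1/6) sum_C |C| (chi_5*chi_3)(C) conj(chi(C)):
  <chi_5*chi_3, chi_0> = (1/6)[1*(1)*conj(1) + 1*(-exp(-I*pi/3))*conj(1) + 1*(exp(-2*I*pi/3))*conj(1) + 1*(1)*conj(1) + 1*(exp(2*I*pi/3))*conj(1) + 1*(-exp(I*pi/3))*conj(1)]
      = (1/6)[(1) + (-exp(-I*pi/3)) + (exp(-2*I*pi/3)) + (1) + (exp(2*I*pi/3)) + (-exp(I*pi/3))] = 0/6 = 0
  <chi_5*chi_3, chi_1> = (1/6)[1*(1)*conj(1) + 1*(-exp(-I*pi/3))*conj(exp(I*pi/3)) + 1*(exp(-2*I*pi/3))*conj(exp(2*I*pi/3)) + 1*(1)*conj(-1) + 1*(exp(2*I*pi/3))*conj(exp(-2*I*pi/3)) + 1*(-exp(I*pi/3))*conj(exp(-I*pi/3))]
      = (1/6)[(1) + (-exp(-2*I*pi/3)) + (exp(2*I*pi/3)) + (-1) + (exp(-2*I*pi/3)) + (-exp(2*I*pi/3))] = 0/6 = 0
  <chi_5*chi_3, chi_2> = (1/6)[1*(1)*conj(1) + 1*(-exp(-I*pi/3))*conj(exp(2*I*pi/3)) + 1*(exp(-2*I*pi/3))*conj(exp(-2*I*pi/3)) + 1*(1)*conj(1) + 1*(exp(2*I*pi/3))*conj(exp(2*I*pi/3)) + 1*(-exp(I*pi/3))*conj(exp(-2*I*pi/3))]
      = (1/6)[(1) + (1) + (1) + (1) + (1) + (1)] = 6/6 = 1
  <chi_5*chi_3, chi_3> = (1/6)[1*(1)*conj(1) + 1*(-exp(-I*pi/3))*conj(-1) + 1*(exp(-2*I*pi/3))*conj(1) + 1*(1)*conj(-1) + 1*(exp(2*I*pi/3))*conj(1) + 1*(-exp(I*pi/3))*conj(-1)]
      = (1/6)[(1) + (exp(-I*pi/3)) + (exp(-2*I*pi/3)) + (-1) + (exp(2*I*pi/3)) + (exp(I*pi/3))] = 0/6 = 0
  <chi_5*chi_3, chi_4> = (1/6)[1*(1)*conj(1) + 1*(-exp(-I*pi/3))*conj(exp(-2*I*pi/3)) + 1*(exp(-2*I*pi/3))*conj(exp(2*I*pi/3)) + 1*(1)*conj(1) + 1*(exp(2*I*pi/3))*conj(exp(-2*I*pi/3)) + 1*(-exp(I*pi/3))*conj(exp(2*I*pi/3))]
      = (1/6)[(1) + (-exp(I*pi/3)) + (exp(2*I*pi/3)) + (1) + (exp(-2*I*pi/3)) + (-exp(-I*pi/3))] = 0/6 = 0
  <chi_5*chi_3, chi_5> = (1/6)[1*(1)*conj(1) + 1*(-exp(-I*pi/3))*conj(exp(-I*pi/3)) + 1*(exp(-2*I*pi/3))*conj(exp(-2*I*pi/3)) + 1*(1)*conj(-1) + 1*(exp(2*I*pi/3))*conj(exp(2*I*pi/3)) + 1*(-exp(I*pi/3))*conj(exp(I*pi/3))]
      = (1/6)[(1) + (-1) + (1) + (-1) + (1) + (-1)] = 0/6 = 0
(Exp terms are combined using exp(i*s)*conj(exp(i*t)) = exp(i*(s-t)), and sums of them are collapsed using the identity that for every m > 1 the m distinct m-th roots of unity sum to 0, e.g. 1 + exp(2*I*pi/3) + exp(-2*I*pi/3) = 0.)
Hence the multiplicities are chi_2: 1. Dimension check: dim(chi_5)*dim(chi_3) = 1*1 = 1 and sum (mult * dim) = 1*1 = 1.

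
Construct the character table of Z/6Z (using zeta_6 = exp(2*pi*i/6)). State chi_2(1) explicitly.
Character table of Z/6Z (irreps indexed chi_0,...,chi_5 with chi_k(m) = zeta_6^(k*m), zeta_6 = exp(2*pi*i/6)):
  irrep \ class  {0} (size 1)  {1} (size 1)    {2} (size 1)    {3} (size 1)  {4} (size 1)    {5} (size 1)  
  chi_0          1             1               1               1             1               1             
  chi_1          1             exp(I*pi/3)     exp(2*I*pi/3)   -1            exp(-2*I*pi/3)  exp(-I*pi/3)  
  chi_2          1             exp(2*I*pi/3)   exp(-2*I*pi/3)  1             exp(2*I*pi/3)   exp(-2*I*pi/3)
  chi_3          1             -1              1               -1            1               -1            
  chi_4          1             exp(-2*I*pi/3)  exp(2*I*pi/3)   1             exp(-2*I*pi/3)  exp(2*I*pi/3) 
  chi_5          1             exp(-I*pi/3)    exp(-2*I*pi/3)  -1            exp(2*I*pi/3)   exp(I*pi/3)   

Spot check: chi_2(1) = zeta_6^(2*1) = zeta_6^2 = exp(2*I*pi/3).

Argument: Z/6Z is abelian, so all 6 irreducible complex representations are 1-dimensional. They are given by chi_k(m) = zeta_6^(k*m) for k = 0,...,5. Row orthogonality: sum_m chi_k(m) conj(chi_l(m)) = 6 * [k = l].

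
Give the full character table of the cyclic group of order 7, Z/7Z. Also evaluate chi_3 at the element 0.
Character table of Z/7Z (irreps indexed chi_0,...,chi_6 with chi_k(m) = zeta_7^(k*m), zeta_7 = exp(2*pi*i/7)):
  irrep \ class  {0} (size 1)  {1} (size 1)    {2} (size 1)    {3} (size 1)    {4} (size 1)    {5} (size 1)    {6} (size 1)  
  chi_0          1             1               1               1               1               1               1             
  chi_1          1             exp(2*I*pi/7)   exp(4*I*pi/7)   exp(6*I*pi/7)   exp(-6*I*pi/7)  exp(-4*I*pi/7)  exp(-2*I*pi/7)
  chi_2          1             exp(4*I*pi/7)   exp(-6*I*pi/7)  exp(-2*I*pi/7)  exp(2*I*pi/7)   exp(6*I*pi/7)   exp(-4*I*pi/7)
  chi_3          1             exp(6*I*pi/7)   exp(-2*I*pi/7)  exp(4*I*pi/7)   exp(-4*I*pi/7)  exp(2*I*pi/7)   exp(-6*I*pi/7)
  chi_4          1             exp(-6*I*pi/7)  exp(2*I*pi/7)   exp(-4*I*pi/7)  exp(4*I*pi/7)   exp(-2*I*pi/7)  exp(6*I*pi/7) 
  chi_5          1             exp(-4*I*pi/7)  exp(6*I*pi/7)   exp(2*I*pi/7)   exp(-2*I*pi/7)  exp(-6*I*pi/7)  exp(4*I*pi/7) 
  chi_6          1             exp(-2*I*pi/7)  exp(-4*I*pi/7)  exp(-6*I*pi/7)  exp(6*I*pi/7)   exp(4*I*pi/7)   exp(2*I*pi/7) 

Spot check: chi_3(0) = zeta_7^(3*0) = zeta_7^0 = 1.

Derivation: Z/7Z is abelian, so all 7 irreducible complex representations are 1-dimensional. They are given by chi_k(m) = zeta_7^(k*m) for k = 0,...,6. Row orthogonality: sum_m chi_k(m) conj(chi_l(m)) = 7 * [k = l].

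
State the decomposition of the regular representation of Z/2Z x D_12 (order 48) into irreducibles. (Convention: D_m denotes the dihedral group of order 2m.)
Each irreducible V_i of dimension d_i appears with multiplicity d_i, i.e. rho_reg = (direct sum over all irreducibles V_i) d_i V_i. The irreducible dimensions for Z/2Z x D_12 are 1, 1, 1, 1, 1, 1, 1, 1, 2, 2, 2, 2, 2, 2, 2, 2, 2, 2: 8 irreducibles of dimension 1, each with multiplicity 1; 10 irreducibles of dimension 2, each with multiplicity 2. Total dimension 8*1*1 + 10*2*2 = 48 = |G|.

Details: General theorem: in the regular representation of a finite group G, each irreducible appears with multiplicity equal to its dimension. Check: dim(rho_reg) = sum d_i^2 = 1 + 1 + 1 + 1 + 1 + 1 + 1 + 1 + 4 + 4 + 4 + 4 + 4 + 4 + 4 + 4 + 4 + 4 = 48 = |G|.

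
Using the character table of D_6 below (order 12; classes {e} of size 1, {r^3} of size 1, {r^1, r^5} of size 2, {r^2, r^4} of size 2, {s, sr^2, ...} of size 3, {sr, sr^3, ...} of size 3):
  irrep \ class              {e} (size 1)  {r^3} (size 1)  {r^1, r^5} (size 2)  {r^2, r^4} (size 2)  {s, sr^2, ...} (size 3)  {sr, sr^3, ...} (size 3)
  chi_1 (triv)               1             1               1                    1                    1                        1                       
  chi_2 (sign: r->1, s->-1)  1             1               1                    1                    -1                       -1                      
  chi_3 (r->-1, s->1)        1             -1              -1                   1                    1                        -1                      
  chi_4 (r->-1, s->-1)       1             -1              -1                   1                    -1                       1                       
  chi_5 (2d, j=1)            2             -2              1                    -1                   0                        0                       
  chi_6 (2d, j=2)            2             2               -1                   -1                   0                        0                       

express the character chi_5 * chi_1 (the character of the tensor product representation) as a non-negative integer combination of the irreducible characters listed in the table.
chi_5 tensor chi_1 = chi_5 (all other irreducibles have multiplicity 0).

Reasoning: The character of a tensor product is the pointwise product (chi_5 * chi_1)(C) = chi_5(C) * chi_1(C):
  {e}: (2)*(1), {r^3}: (-2)*(1), {r^1, r^5}: (1)*(1), {r^2, r^4}: (-1)*(1), {s, sr^2, ...}: (0)*(1), {sr, sr^3, ...}: (0)*(1)
so (chi_5 * chi_1) takes values
  {e} -> 2, {r^3} -> -2, {r^1, r^5} -> 1, {r^2, r^4} -> -1, {s, sr^2, ...} -> 0, {sr, sr^3, ...} -> 0.
Now take the inner product of this character with each irreducible chi from the table, <chi_5*chi_1, chi> = (1/12) sum_C |C| (chi_5*chi_1)(C) conj(chi(C)):
  <chi_5*chi_1, chi_1> = (1/12)[1*(2)*conj(1) + 1*(-2)*conj(1) + 2*(1)*conj(1) + 2*(-1)*conj(1) + 3*(0)*conj(1) + 3*(0)*conj(1)]
      = (1/12)[(2) + (-2) + (2) + (-2) + (0) + (0)] = 0/12 = 0
  <chi_5*chi_1, chi_2> = (1/12)[1*(2)*conj(1) + 1*(-2)*conj(1) + 2*(1)*conj(1) + 2*(-1)*conj(1) + 3*(0)*conj(-1) + 3*(0)*conj(-1)]
      = (1/12)[(2) + (-2) + (2) + (-2) + (0) + (0)] = 0/12 = 0
  <chi_5*chi_1, chi_3> = (1/12)[1*(2)*conj(1) + 1*(-2)*conj(-1) + 2*(1)*conj(-1) + 2*(-1)*conj(1) + 3*(0)*conj(1) + 3*(0)*conj(-1)]
      = (1/12)[(2) + (2) + (-2) + (-2) + (0) + (0)] = 0/12 = 0
  <chi_5*chi_1, chi_4> = (1/12)[1*(2)*conj(1) + 1*(-2)*conj(-1) + 2*(1)*conj(-1) + 2*(-1)*conj(1) + 3*(0)*conj(-1) + 3*(0)*conj(1)]
      = (1/12)[(2) + (2) + (-2) + (-2) + (0) + (0)] = 0/12 = 0
  <chi_5*chi_1, chi_5> = (1/12)[1*(2)*conj(2) + 1*(-2)*conj(-2) + 2*(1)*conj(1) + 2*(-1)*conj(-1) + 3*(0)*conj(0) + 3*(0)*conj(0)]
      = (1/12)[(4) + (4) + (2) + (2) + (0) + (0)] = 12/12 = 1
  <chi_5*chi_1, chi_6> = (1/12)[1*(2)*conj(2) + 1*(-2)*conj(2) + 2*(1)*conj(-1) + 2*(-1)*conj(-1) + 3*(0)*conj(0) + 3*(0)*conj(0)]
      = (1/12)[(4) + (-4) + (-2) + (2) + (0) + (0)] = 0/12 = 0
Hence the multiplicities are chi_5: 1. Dimension check: dim(chi_5)*dim(chi_1) = 2*1 = 2 and sum (mult * dim) = 1*2 = 2.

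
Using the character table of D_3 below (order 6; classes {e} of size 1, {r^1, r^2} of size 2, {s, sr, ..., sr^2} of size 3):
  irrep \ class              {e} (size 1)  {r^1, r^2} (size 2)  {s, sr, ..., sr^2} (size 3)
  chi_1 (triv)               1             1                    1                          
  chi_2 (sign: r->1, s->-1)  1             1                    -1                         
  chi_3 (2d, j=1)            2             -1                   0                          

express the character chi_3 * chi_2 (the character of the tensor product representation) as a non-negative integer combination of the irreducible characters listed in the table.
chi_3 tensor chi_2 = chi_3 (all other irreducibles have multiplicity 0).

Details: The character of a tensor product is the pointwise product (chi_3 * chi_2)(C) = chi_3(C) * chi_2(C):
  {e}: (2)*(1), {r^1, r^2}: (-1)*(1), {s, sr, ..., sr^2}: (0)*(-1)
so (chi_3 * chi_2) takes values
  {e} -> 2, {r^1, r^2} -> -1, {s, sr, ..., sr^2} -> 0.
Now take the inner product of this character with each irreducible chi from the table, <chi_3*chi_2, chi> = (1/6) sum_C |C| (chi_3*chi_2)(C) conj(chi(C)):
  <chi_3*chi_2, chi_1> = (1/6)[1*(2)*conj(1) + 2*(-1)*conj(1) + 3*(0)*conj(1)]
      = (1/6)[(2) + (-2) + (0)] = 0/6 = 0
  <chi_3*chi_2, chi_2> = (1/6)[1*(2)*conj(1) + 2*(-1)*conj(1) + 3*(0)*conj(-1)]
      = (1/6)[(2) + (-2) + (0)] = 0/6 = 0
  <chi_3*chi_2, chi_3> = (1/6)[1*(2)*conj(2) + 2*(-1)*conj(-1) + 3*(0)*conj(0)]
      = (1/6)[(4) + (2) + (0)] = 6/6 = 1
Hence the multiplicities are chi_3: 1. Dimension check: dim(chi_3)*dim(chi_2) = 2*1 = 2 and sum (mult * dim) = 1*2 = 2.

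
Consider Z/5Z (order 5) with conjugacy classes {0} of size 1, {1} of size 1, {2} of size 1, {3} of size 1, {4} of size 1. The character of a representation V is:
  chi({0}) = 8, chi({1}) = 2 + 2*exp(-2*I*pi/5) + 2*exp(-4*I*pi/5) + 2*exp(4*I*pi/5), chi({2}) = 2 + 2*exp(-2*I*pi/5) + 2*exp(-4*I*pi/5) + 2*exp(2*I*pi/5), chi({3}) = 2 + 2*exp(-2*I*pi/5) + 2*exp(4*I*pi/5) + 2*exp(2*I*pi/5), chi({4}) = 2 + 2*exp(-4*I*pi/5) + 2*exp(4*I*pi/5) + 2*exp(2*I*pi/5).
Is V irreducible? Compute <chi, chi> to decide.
Not irreducible (reducible): <chi, chi> = 16 > 1.

Argument: <chi, chi> = (1/|G|) sum_C |C| * |chi(C)|^2 = (1/5)[1*|8|^2 + 1*|2 + 2*exp(-2*I*pi/5) + 2*exp(-4*I*pi/5) + 2*exp(4*I*pi/5)|^2 + 1*|2 + 2*exp(-2*I*pi/5) + 2*exp(-4*I*pi/5) + 2*exp(2*I*pi/5)|^2 + 1*|2 + 2*exp(-2*I*pi/5) + 2*exp(4*I*pi/5) + 2*exp(2*I*pi/5)|^2 + 1*|2 + 2*exp(-4*I*pi/5) + 2*exp(4*I*pi/5) + 2*exp(2*I*pi/5)|^2]
  = (1/5)[(64) + (4) + (4) + (4) + (4)] = 80/5 = 16.
(Exp terms are combined using exp(i*s)*conj(exp(i*t)) = exp(i*(s-t)), and sums of them are collapsed using the identity that for every m > 1 the m distinct m-th roots of unity sum to 0, e.g. 1 + exp(2*I*pi/3) + exp(-2*I*pi/3) = 0.)
A character is irreducible iff <chi, chi> = 1, so this representation is reducible.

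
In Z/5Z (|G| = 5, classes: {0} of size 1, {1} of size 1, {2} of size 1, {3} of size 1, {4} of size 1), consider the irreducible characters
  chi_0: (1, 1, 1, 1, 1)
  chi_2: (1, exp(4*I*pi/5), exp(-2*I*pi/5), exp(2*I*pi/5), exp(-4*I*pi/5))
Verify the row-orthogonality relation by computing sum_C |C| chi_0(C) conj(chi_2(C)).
Sum = 0; so <chi_0, chi_2> = 0 (distinct irreducibles are orthogonal).

Proof sketch: Compute term by term over conjugacy classes (|C| * chi_0(C) * conj(chi_2(C))):
  1*(1)*conj(1) + 1*(1)*conj(exp(4*I*pi/5)) + 1*(1)*conj(exp(-2*I*pi/5)) + 1*(1)*conj(exp(2*I*pi/5)) + 1*(1)*conj(exp(-4*I*pi/5))
  = (1) + (exp(-4*I*pi/5)) + (exp(2*I*pi/5)) + (exp(-2*I*pi/5)) + (exp(4*I*pi/5))
  = 0.
(Exp terms are combined using exp(i*s)*conj(exp(i*t)) = exp(i*(s-t)), and sums of them are collapsed using the identity that for every m > 1 the m distinct m-th roots of unity sum to 0, e.g. 1 + exp(2*I*pi/3) + exp(-2*I*pi/3) = 0.)
Dividing by |G| = 5 gives 0/5 = 0, matching the row-orthogonality relation <chi_0, chi_2> = [chi_0 = chi_2].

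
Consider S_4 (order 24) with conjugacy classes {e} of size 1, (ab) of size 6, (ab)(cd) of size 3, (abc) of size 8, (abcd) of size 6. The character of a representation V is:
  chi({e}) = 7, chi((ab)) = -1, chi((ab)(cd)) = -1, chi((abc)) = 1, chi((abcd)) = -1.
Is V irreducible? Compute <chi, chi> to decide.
Not irreducible (reducible): <chi, chi> = 3 > 1.

<chi, chi> = (1/|G|) sum_C |C| * |chi(C)|^2 = (1/24)[1*|7|^2 + 6*|-1|^2 + 3*|-1|^2 + 8*|1|^2 + 6*|-1|^2]
  = (1/24)[(49) + (6) + (3) + (8) + (6)] = 72/24 = 3.
A character is irreducible iff <chi, chi> = 1, so this representation is reducible.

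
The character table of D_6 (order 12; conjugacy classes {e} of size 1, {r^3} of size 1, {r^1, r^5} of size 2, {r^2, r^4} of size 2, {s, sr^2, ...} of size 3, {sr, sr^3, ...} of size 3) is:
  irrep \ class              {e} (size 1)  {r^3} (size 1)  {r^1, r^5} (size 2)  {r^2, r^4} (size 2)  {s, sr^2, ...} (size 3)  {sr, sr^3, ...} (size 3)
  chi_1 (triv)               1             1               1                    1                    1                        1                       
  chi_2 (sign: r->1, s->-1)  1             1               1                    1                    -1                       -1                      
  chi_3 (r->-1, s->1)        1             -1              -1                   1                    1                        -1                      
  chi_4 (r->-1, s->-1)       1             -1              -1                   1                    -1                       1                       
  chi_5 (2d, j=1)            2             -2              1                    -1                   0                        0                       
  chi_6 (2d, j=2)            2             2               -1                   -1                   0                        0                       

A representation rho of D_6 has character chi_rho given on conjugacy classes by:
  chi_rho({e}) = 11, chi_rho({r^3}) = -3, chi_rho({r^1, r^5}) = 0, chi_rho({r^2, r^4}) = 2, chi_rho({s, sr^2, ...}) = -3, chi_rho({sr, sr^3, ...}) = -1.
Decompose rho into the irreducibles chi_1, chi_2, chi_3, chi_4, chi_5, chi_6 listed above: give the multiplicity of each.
Multiplicities: chi_1: 0, chi_2: 2, chi_3: 1, chi_4: 2, chi_5: 2, chi_6: 1.

Reasoning: Use <chi_rho, chi> = (1/|G|) sum_C |C| * chi_rho(C) * conj(chi(C)) with |G| = 12 for each irreducible chi in the table:
  <chi_rho, chi_1> = (1/12)[1*(11)*conj(1) + 1*(-3)*conj(1) + 2*(0)*conj(1) + 2*(2)*conj(1) + 3*(-3)*conj(1) + 3*(-1)*conj(1)]
      = (1/12)[(11) + (-3) + (0) + (4) + (-9) + (-3)] = 0/12 = 0
  <chi_rho, chi_2> = (1/12)[1*(11)*conj(1) + 1*(-3)*conj(1) + 2*(0)*conj(1) + 2*(2)*conj(1) + 3*(-3)*conj(-1) + 3*(-1)*conj(-1)]
      = (1/12)[(11) + (-3) + (0) + (4) + (9) + (3)] = 24/12 = 2
  <chi_rho, chi_3> = (1/12)[1*(11)*conj(1) + 1*(-3)*conj(-1) + 2*(0)*conj(-1) + 2*(2)*conj(1) + 3*(-3)*conj(1) + 3*(-1)*conj(-1)]
      = (1/12)[(11) + (3) + (0) + (4) + (-9) + (3)] = 12/12 = 1
  <chi_rho, chi_4> = (1/12)[1*(11)*conj(1) + 1*(-3)*conj(-1) + 2*(0)*conj(-1) + 2*(2)*conj(1) + 3*(-3)*conj(-1) + 3*(-1)*conj(1)]
      = (1/12)[(11) + (3) + (0) + (4) + (9) + (-3)] = 24/12 = 2
  <chi_rho, chi_5> = (1/12)[1*(11)*conj(2) + 1*(-3)*conj(-2) + 2*(0)*conj(1) + 2*(2)*conj(-1) + 3*(-3)*conj(0) + 3*(-1)*conj(0)]
      = (1/12)[(22) + (6) + (0) + (-4) + (0) + (0)] = 24/12 = 2
  <chi_rho, chi_6> = (1/12)[1*(11)*conj(2) + 1*(-3)*conj(2) + 2*(0)*conj(-1) + 2*(2)*conj(-1) + 3*(-3)*conj(0) + 3*(-1)*conj(0)]
      = (1/12)[(22) + (-6) + (0) + (-4) + (0) + (0)] = 12/12 = 1
Dimension check: dim(rho) = sum (mult * dim) = 0*1 + 2*1 + 1*1 + 2*1 + 2*2 + 1*2 = 11 = chi_rho(e) = 11.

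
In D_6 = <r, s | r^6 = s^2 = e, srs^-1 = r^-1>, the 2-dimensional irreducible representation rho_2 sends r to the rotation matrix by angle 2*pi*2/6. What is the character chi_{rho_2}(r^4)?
chi_{rho_2}(r^4) = 2*cos(2*pi*2*4/6) = -1

Reasoning: rho_2(r^4) is rotation by angle 2*pi*2*4/6, whose trace is 2*cos(2*pi*2*4/6) = -1.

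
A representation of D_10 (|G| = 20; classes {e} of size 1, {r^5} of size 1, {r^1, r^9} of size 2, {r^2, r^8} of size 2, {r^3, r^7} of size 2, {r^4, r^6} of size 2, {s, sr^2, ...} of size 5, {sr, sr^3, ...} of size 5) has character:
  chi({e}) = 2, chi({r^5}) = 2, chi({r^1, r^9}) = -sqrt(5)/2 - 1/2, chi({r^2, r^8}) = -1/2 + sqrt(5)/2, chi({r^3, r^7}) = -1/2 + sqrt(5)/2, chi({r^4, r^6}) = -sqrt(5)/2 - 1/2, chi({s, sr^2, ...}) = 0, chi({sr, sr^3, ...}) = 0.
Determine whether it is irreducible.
Irreducible: <chi, chi> = 1.

Reasoning: <chi, chi> = (1/|G|) sum_C |C| * |chi(C)|^2 = (1/20)[1*|2|^2 + 1*|2|^2 + 2*|-sqrt(5)/2 - 1/2|^2 + 2*|-1/2 + sqrt(5)/2|^2 + 2*|-1/2 + sqrt(5)/2|^2 + 2*|-sqrt(5)/2 - 1/2|^2 + 5*|0|^2 + 5*|0|^2]
  = (1/20)[(4) + (4) + (sqrt(5) + 3) + (3 - sqrt(5)) + (3 - sqrt(5)) + (sqrt(5) + 3) + (0) + (0)] = 20/20 = 1.
A character is irreducible iff <chi, chi> = 1, so this representation is irreducible.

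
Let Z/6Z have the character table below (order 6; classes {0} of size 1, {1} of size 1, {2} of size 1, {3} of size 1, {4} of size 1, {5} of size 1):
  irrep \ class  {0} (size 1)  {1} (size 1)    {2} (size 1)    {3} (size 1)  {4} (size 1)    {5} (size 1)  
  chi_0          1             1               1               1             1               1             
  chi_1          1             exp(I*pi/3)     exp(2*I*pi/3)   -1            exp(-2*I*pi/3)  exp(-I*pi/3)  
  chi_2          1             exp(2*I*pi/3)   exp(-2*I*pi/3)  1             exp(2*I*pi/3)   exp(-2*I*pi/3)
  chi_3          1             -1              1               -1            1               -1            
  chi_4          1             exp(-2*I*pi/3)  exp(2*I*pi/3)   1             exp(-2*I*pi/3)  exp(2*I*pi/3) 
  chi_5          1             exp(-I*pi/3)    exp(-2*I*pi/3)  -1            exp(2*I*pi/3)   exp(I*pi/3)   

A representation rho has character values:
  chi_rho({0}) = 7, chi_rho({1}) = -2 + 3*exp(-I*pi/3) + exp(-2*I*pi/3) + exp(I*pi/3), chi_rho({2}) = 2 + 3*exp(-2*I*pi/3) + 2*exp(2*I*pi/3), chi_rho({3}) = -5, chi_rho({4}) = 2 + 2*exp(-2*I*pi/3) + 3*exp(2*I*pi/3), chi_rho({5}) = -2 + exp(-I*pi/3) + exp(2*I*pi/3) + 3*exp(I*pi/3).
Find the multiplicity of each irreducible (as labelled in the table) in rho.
Multiplicities: chi_0: 0, chi_1: 1, chi_2: 0, chi_3: 2, chi_4: 1, chi_5: 3.

Reasoning: Use <chi_rho, chi> = (1/|G|) sum_C |C| * chi_rho(C) * conj(chi(C)) with |G| = 6 for each irreducible chi in the table:
  <chi_rho, chi_0> = (1/6)[1*(7)*conj(1) + 1*(-2 + 3*exp(-I*pi/3) + exp(-2*I*pi/3) + exp(I*pi/3))*conj(1) + 1*(2 + 3*exp(-2*I*pi/3) + 2*exp(2*I*pi/3))*conj(1) + 1*(-5)*conj(1) + 1*(2 + 2*exp(-2*I*pi/3) + 3*exp(2*I*pi/3))*conj(1) + 1*(-2 + exp(-I*pi/3) + exp(2*I*pi/3) + 3*exp(I*pi/3))*conj(1)]
      = (1/6)[(7) + (-2 + 3*exp(-I*pi/3) + exp(-2*I*pi/3) + exp(I*pi/3)) + (2 + 3*exp(-2*I*pi/3) + 2*exp(2*I*pi/3)) + (-5) + (2 + 2*exp(-2*I*pi/3) + 3*exp(2*I*pi/3)) + (-2 + exp(-I*pi/3) + exp(2*I*pi/3) + 3*exp(I*pi/3))] = 0/6 = 0
  <chi_rho, chi_1> = (1/6)[1*(7)*conj(1) + 1*(-2 + 3*exp(-I*pi/3) + exp(-2*I*pi/3) + exp(I*pi/3))*conj(exp(I*pi/3)) + 1*(2 + 3*exp(-2*I*pi/3) + 2*exp(2*I*pi/3))*conj(exp(2*I*pi/3)) + 1*(-5)*conj(-1) + 1*(2 + 2*exp(-2*I*pi/3) + 3*exp(2*I*pi/3))*conj(exp(-2*I*pi/3)) + 1*(-2 + exp(-I*pi/3) + exp(2*I*pi/3) + 3*exp(I*pi/3))*conj(exp(-I*pi/3))]
      = (1/6)[(7) + (3*exp(-2*I*pi/3) - 2*exp(-I*pi/3)) + (2 + 2*exp(-2*I*pi/3) + 3*exp(2*I*pi/3)) + (5) + (2 + 3*exp(-2*I*pi/3) + 2*exp(2*I*pi/3)) + (-2*exp(I*pi/3) + 3*exp(2*I*pi/3))] = 6/6 = 1
  <chi_rho, chi_2> = (1/6)[1*(7)*conj(1) + 1*(-2 + 3*exp(-I*pi/3) + exp(-2*I*pi/3) + exp(I*pi/3))*conj(exp(2*I*pi/3)) + 1*(2 + 3*exp(-2*I*pi/3) + 2*exp(2*I*pi/3))*conj(exp(-2*I*pi/3)) + 1*(-5)*conj(1) + 1*(2 + 2*exp(-2*I*pi/3) + 3*exp(2*I*pi/3))*conj(exp(2*I*pi/3)) + 1*(-2 + exp(-I*pi/3) + exp(2*I*pi/3) + 3*exp(I*pi/3))*conj(exp(-2*I*pi/3))]
      = (1/6)[(7) + (-3 + exp(-I*pi/3) + exp(2*I*pi/3) - 2*exp(-2*I*pi/3)) + (1) + (-5) + (1) + (-3 - 2*exp(2*I*pi/3) + exp(-2*I*pi/3) + exp(I*pi/3))] = 0/6 = 0
  <chi_rho, chi_3> = (1/6)[1*(7)*conj(1) + 1*(-2 + 3*exp(-I*pi/3) + exp(-2*I*pi/3) + exp(I*pi/3))*conj(-1) + 1*(2 + 3*exp(-2*I*pi/3) + 2*exp(2*I*pi/3))*conj(1) + 1*(-5)*conj(-1) + 1*(2 + 2*exp(-2*I*pi/3) + 3*exp(2*I*pi/3))*conj(1) + 1*(-2 + exp(-I*pi/3) + exp(2*I*pi/3) + 3*exp(I*pi/3))*conj(-1)]
      = (1/6)[(7) + (2 - exp(I*pi/3) - exp(-2*I*pi/3) - 3*exp(-I*pi/3)) + (2 + 3*exp(-2*I*pi/3) + 2*exp(2*I*pi/3)) + (5) + (2 + 2*exp(-2*I*pi/3) + 3*exp(2*I*pi/3)) + (2 - 3*exp(I*pi/3) - exp(2*I*pi/3) - exp(-I*pi/3))] = 12/6 = 2
  <chi_rho, chi_4> = (1/6)[1*(7)*conj(1) + 1*(-2 + 3*exp(-I*pi/3) + exp(-2*I*pi/3) + exp(I*pi/3))*conj(exp(-2*I*pi/3)) + 1*(2 + 3*exp(-2*I*pi/3) + 2*exp(2*I*pi/3))*conj(exp(2*I*pi/3)) + 1*(-5)*conj(1) + 1*(2 + 2*exp(-2*I*pi/3) + 3*exp(2*I*pi/3))*conj(exp(-2*I*pi/3)) + 1*(-2 + exp(-I*pi/3) + exp(2*I*pi/3) + 3*exp(I*pi/3))*conj(exp(2*I*pi/3))]
      = (1/6)[(7) + (-2*exp(2*I*pi/3) + 3*exp(I*pi/3)) + (2 + 2*exp(-2*I*pi/3) + 3*exp(2*I*pi/3)) + (-5) + (2 + 3*exp(-2*I*pi/3) + 2*exp(2*I*pi/3)) + (3*exp(-I*pi/3) - 2*exp(-2*I*pi/3))] = 6/6 = 1
  <chi_rho, chi_5> = (1/6)[1*(7)*conj(1) + 1*(-2 + 3*exp(-I*pi/3) + exp(-2*I*pi/3) + exp(I*pi/3))*conj(exp(-I*pi/3)) + 1*(2 + 3*exp(-2*I*pi/3) + 2*exp(2*I*pi/3))*conj(exp(-2*I*pi/3)) + 1*(-5)*conj(-1) + 1*(2 + 2*exp(-2*I*pi/3) + 3*exp(2*I*pi/3))*conj(exp(2*I*pi/3)) + 1*(-2 + exp(-I*pi/3) + exp(2*I*pi/3) + 3*exp(I*pi/3))*conj(exp(I*pi/3))]
      = (1/6)[(7) + (3 - 2*exp(I*pi/3) + exp(-I*pi/3) + exp(2*I*pi/3)) + (1) + (5) + (1) + (3 + exp(-2*I*pi/3) + exp(I*pi/3) - 2*exp(-I*pi/3))] = 18/6 = 3
(Exp terms are combined using exp(i*s)*conj(exp(i*t)) = exp(i*(s-t)), and sums of them are collapsed using the identity that for every m > 1 the m distinct m-th roots of unity sum to 0, e.g. 1 + exp(2*I*pi/3) + exp(-2*I*pi/3) = 0.)
Dimension check: dim(rho) = sum (mult * dim) = 0*1 + 1*1 + 0*1 + 2*1 + 1*1 + 3*1 = 7 = chi_rho(e) = 7.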